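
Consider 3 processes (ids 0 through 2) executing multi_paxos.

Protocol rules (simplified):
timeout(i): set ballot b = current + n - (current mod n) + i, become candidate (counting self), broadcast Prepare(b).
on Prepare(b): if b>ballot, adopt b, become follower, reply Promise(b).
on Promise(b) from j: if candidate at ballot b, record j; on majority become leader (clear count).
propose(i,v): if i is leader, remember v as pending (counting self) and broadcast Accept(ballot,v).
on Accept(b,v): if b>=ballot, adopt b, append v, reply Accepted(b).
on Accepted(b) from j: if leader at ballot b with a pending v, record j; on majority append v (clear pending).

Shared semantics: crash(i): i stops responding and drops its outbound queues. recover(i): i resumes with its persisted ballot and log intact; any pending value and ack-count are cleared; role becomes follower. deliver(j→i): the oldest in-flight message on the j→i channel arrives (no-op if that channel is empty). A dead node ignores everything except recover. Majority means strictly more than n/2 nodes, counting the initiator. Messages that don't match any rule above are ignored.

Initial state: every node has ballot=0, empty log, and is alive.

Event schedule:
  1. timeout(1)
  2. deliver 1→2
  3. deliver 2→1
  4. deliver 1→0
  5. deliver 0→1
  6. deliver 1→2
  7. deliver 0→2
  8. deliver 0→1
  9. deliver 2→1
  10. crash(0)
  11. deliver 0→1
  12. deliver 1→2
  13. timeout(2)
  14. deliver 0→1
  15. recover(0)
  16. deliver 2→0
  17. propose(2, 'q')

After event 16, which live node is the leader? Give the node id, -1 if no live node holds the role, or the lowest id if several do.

1. timeout(1):  <1:cand b4 ->
2. deliver 1→2:  <2:foll b4 ->
3. deliver 2→1:  <1:lead b4 ->
4. deliver 1→0:  <0:foll b4 ->
5. deliver 0→1:  nop
6. deliver 1→2:  nop
7. deliver 0→2:  nop
8. deliver 0→1:  nop
9. deliver 2→1:  nop
10. crash(0):  <0:✗foll b4 ->
11. deliver 0→1:  nop
12. deliver 1→2:  nop
13. timeout(2):  <2:cand b8 ->
14. deliver 0→1:  nop
15. recover(0):  <0:foll b4 ->
16. deliver 2→0:  <0:foll b8 ->

1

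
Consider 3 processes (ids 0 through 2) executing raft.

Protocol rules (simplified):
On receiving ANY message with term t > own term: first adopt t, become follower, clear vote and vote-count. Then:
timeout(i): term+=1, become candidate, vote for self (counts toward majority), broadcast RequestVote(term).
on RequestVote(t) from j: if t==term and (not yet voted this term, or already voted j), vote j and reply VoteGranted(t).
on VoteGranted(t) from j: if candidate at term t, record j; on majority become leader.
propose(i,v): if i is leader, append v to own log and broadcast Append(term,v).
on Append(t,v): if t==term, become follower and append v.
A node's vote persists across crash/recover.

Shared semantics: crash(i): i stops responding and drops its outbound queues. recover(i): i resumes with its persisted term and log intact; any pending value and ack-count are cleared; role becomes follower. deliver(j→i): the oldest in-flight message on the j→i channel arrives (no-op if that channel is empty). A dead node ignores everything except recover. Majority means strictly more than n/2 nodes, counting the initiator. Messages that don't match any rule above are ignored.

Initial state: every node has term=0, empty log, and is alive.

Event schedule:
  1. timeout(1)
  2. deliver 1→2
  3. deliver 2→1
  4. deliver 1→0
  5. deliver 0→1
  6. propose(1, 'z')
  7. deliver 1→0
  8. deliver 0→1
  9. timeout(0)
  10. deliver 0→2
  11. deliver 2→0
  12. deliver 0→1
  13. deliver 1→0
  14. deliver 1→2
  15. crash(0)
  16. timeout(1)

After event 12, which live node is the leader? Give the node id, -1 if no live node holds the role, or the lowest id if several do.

0

[1] timeout(1) → N1(cand t1 [-])
[2] deliver 1→2 → N2(foll t1 [-])
[3] deliver 2→1 → N1(lead t1 [-])
[4] deliver 1→0 → N0(foll t1 [-])
[5] deliver 0→1 → ∅
[6] propose(1,'z') → N1(lead t1 [z])
[7] deliver 1→0 → N0(foll t1 [z])
[8] deliver 0→1 → ∅
[9] timeout(0) → N0(cand t2 [z])
[10] deliver 0→2 → N2(foll t2 [-])
[11] deliver 2→0 → N0(lead t2 [z])
[12] deliver 0→1 → N1(foll t2 [z])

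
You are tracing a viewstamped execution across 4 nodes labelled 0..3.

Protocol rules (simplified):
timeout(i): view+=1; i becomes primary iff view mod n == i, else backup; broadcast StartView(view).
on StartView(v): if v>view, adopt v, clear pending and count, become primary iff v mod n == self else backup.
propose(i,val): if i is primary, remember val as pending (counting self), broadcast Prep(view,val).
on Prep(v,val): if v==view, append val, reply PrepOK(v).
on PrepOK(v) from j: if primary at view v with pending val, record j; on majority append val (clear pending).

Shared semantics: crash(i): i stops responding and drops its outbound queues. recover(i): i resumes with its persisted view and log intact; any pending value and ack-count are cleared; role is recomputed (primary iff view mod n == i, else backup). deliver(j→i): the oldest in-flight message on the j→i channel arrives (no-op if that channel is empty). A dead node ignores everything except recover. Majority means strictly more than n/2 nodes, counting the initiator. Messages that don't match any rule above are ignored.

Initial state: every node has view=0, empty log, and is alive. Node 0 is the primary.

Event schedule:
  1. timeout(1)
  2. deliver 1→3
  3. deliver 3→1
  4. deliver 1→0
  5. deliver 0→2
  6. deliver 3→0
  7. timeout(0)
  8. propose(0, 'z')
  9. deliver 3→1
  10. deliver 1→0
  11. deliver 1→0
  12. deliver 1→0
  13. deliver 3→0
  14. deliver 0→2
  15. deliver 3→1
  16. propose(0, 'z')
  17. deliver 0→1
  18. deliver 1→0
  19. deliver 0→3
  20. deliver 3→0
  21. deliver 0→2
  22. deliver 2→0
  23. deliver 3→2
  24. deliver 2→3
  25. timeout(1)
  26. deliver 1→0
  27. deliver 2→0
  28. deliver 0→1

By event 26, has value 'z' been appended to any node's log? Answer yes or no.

step 1 timeout(1): 1={prim,v=1,log=-}
step 2 deliver 1→3: 3={back,v=1,log=-}
step 3 deliver 3→1: —
step 4 deliver 1→0: 0={back,v=1,log=-}
step 5 deliver 0→2: —
step 6 deliver 3→0: —
step 7 timeout(0): 0={back,v=2,log=-}
step 8 propose(0,'z'): —
step 9 deliver 3→1: —
step 10 deliver 1→0: —
step 11 deliver 1→0: —
step 12 deliver 1→0: —
step 13 deliver 3→0: —
step 14 deliver 0→2: 2={prim,v=2,log=-}
step 15 deliver 3→1: —
step 16 propose(0,'z'): —
step 17 deliver 0→1: 1={back,v=2,log=-}
step 18 deliver 1→0: —
step 19 deliver 0→3: 3={back,v=2,log=-}
step 20 deliver 3→0: —
step 21 deliver 0→2: —
step 22 deliver 2→0: —
step 23 deliver 3→2: —
step 24 deliver 2→3: —
step 25 timeout(1): 1={back,v=3,log=-}
step 26 deliver 1→0: 0={back,v=3,log=-}

no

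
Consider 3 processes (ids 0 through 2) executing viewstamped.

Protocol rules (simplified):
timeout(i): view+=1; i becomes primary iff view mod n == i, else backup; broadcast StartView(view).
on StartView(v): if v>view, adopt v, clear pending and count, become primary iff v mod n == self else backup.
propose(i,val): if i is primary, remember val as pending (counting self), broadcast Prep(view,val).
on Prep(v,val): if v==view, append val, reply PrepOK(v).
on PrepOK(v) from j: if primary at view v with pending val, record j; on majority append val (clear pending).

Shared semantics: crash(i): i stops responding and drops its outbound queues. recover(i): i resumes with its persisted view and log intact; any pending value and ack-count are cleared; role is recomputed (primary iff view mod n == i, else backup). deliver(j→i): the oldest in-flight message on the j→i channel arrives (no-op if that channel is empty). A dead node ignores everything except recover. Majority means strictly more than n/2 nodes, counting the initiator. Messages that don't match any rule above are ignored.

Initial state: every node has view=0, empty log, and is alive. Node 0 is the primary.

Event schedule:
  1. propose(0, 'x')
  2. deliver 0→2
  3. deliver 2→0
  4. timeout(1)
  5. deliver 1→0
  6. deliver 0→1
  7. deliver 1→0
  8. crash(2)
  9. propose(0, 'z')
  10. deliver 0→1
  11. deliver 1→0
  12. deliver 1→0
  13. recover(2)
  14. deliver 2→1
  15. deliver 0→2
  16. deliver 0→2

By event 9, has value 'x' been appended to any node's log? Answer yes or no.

[1] propose(0,'x') → ∅
[2] deliver 0→2 → N2(back v0 [x])
[3] deliver 2→0 → N0(prim v0 [x])
[4] timeout(1) → N1(prim v1 [-])
[5] deliver 1→0 → N0(back v1 [x])
[6] deliver 0→1 → ∅
[7] deliver 1→0 → ∅
[8] crash(2) → N2(✗back v0 [x])
[9] propose(0,'z') → ∅

yes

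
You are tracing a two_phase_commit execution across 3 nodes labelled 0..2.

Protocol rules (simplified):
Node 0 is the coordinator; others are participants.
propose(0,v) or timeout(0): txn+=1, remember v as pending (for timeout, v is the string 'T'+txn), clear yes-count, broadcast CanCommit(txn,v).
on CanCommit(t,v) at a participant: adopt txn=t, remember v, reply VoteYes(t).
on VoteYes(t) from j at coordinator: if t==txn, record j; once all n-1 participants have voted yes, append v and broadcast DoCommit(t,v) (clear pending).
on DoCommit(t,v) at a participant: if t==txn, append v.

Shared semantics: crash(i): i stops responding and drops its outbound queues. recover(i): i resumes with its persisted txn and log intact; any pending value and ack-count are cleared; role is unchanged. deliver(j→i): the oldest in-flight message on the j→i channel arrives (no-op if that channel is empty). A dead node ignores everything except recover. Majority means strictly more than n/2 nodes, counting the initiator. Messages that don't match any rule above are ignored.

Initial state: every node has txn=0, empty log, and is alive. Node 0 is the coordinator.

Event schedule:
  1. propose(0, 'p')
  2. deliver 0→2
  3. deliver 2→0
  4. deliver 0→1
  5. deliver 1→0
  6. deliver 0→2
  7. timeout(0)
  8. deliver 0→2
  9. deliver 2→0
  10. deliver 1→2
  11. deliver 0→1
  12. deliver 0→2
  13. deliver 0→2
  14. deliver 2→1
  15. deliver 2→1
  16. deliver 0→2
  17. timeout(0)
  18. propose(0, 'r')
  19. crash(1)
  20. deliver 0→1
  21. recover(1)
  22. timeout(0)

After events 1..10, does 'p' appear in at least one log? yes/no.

yes

step 1 propose(0,'p'): 0={coor,t=1,log=-}
step 2 deliver 0→2: 2={part,t=1,log=-}
step 3 deliver 2→0: —
step 4 deliver 0→1: 1={part,t=1,log=-}
step 5 deliver 1→0: 0={coor,t=1,log=p}
step 6 deliver 0→2: 2={part,t=1,log=p}
step 7 timeout(0): 0={coor,t=2,log=p}
step 8 deliver 0→2: 2={part,t=2,log=p}
step 9 deliver 2→0: —
step 10 deliver 1→2: —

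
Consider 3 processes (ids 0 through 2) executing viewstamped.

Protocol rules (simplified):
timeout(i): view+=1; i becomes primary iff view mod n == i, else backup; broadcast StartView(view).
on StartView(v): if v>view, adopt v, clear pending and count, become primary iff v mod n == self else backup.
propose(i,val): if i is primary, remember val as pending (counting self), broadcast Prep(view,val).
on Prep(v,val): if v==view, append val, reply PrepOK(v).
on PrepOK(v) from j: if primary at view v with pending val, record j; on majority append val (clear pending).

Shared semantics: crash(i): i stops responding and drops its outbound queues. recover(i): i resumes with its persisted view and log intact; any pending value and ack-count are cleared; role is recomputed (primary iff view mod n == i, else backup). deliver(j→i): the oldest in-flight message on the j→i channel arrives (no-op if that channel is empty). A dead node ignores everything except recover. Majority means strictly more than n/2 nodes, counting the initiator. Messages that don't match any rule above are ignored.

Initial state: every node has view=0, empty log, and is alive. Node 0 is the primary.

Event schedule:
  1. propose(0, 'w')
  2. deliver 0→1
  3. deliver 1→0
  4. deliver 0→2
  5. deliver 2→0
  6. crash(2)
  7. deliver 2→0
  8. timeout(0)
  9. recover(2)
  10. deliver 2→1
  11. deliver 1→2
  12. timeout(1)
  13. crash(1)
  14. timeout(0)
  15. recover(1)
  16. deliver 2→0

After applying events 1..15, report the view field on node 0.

step 1 propose(0,'w'): —
step 2 deliver 0→1: 1={back,v=0,log=w}
step 3 deliver 1→0: 0={prim,v=0,log=w}
step 4 deliver 0→2: 2={back,v=0,log=w}
step 5 deliver 2→0: —
step 6 crash(2): 2={✗back,v=0,log=w}
step 7 deliver 2→0: —
step 8 timeout(0): 0={back,v=1,log=w}
step 9 recover(2): 2={back,v=0,log=w}
step 10 deliver 2→1: —
step 11 deliver 1→2: —
step 12 timeout(1): 1={prim,v=1,log=w}
step 13 crash(1): 1={✗prim,v=1,log=w}
step 14 timeout(0): 0={back,v=2,log=w}
step 15 recover(1): 1={prim,v=1,log=w}

2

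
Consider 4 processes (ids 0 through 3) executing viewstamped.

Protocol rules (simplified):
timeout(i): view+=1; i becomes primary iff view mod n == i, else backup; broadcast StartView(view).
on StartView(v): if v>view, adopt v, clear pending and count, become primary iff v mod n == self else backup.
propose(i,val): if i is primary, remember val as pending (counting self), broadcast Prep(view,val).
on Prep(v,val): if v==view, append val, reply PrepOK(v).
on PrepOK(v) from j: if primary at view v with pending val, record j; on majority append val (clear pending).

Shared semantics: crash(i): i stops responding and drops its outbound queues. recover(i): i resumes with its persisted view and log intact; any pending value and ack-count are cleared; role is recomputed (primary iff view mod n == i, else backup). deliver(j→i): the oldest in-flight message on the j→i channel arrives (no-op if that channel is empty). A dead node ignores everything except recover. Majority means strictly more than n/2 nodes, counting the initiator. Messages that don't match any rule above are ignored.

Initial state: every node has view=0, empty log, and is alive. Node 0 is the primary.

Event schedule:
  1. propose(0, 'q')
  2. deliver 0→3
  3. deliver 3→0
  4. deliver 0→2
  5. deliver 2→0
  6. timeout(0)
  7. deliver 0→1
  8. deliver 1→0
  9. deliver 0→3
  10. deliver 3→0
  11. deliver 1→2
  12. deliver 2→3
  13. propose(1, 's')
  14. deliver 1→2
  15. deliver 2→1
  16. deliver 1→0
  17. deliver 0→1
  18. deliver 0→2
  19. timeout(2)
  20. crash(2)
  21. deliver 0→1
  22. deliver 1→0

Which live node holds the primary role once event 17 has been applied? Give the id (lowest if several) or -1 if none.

[1] propose(0,'q') → ∅
[2] deliver 0→3 → N3(back v0 [q])
[3] deliver 3→0 → ∅
[4] deliver 0→2 → N2(back v0 [q])
[5] deliver 2→0 → N0(prim v0 [q])
[6] timeout(0) → N0(back v1 [q])
[7] deliver 0→1 → N1(back v0 [q])
[8] deliver 1→0 → ∅
[9] deliver 0→3 → N3(back v1 [q])
[10] deliver 3→0 → ∅
[11] deliver 1→2 → ∅
[12] deliver 2→3 → ∅
[13] propose(1,'s') → ∅
[14] deliver 1→2 → ∅
[15] deliver 2→1 → ∅
[16] deliver 1→0 → ∅
[17] deliver 0→1 → N1(prim v1 [q])

1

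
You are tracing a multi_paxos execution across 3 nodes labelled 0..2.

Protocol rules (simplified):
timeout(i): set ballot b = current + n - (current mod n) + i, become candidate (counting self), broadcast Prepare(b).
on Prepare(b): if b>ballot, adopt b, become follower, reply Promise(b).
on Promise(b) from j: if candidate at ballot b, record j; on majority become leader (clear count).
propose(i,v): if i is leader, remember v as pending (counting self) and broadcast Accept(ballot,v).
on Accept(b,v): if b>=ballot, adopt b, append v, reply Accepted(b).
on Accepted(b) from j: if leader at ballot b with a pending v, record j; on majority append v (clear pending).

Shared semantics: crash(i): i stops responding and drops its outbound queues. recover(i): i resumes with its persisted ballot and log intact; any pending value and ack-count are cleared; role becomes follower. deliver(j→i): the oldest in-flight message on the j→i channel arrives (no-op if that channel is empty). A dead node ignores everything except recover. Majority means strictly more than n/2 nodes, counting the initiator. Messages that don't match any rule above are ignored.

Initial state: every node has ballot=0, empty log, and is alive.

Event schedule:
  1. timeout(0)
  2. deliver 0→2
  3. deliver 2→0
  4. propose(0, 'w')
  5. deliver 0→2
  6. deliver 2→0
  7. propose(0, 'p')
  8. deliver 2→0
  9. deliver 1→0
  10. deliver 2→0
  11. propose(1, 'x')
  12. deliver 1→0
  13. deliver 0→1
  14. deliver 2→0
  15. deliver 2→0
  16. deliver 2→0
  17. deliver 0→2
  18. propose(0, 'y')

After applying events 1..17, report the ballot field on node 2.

3

e1 timeout(0): 0[cand,b=3,-]
e2 deliver 0→2: 2[foll,b=3,-]
e3 deliver 2→0: 0[lead,b=3,-]
e4 propose(0,'w'): ·
e5 deliver 0→2: 2[foll,b=3,w]
e6 deliver 2→0: 0[lead,b=3,w]
e7 propose(0,'p'): ·
e8 deliver 2→0: ·
e9 deliver 1→0: ·
e10 deliver 2→0: ·
e11 propose(1,'x'): ·
e12 deliver 1→0: ·
e13 deliver 0→1: 1[foll,b=3,-]
e14 deliver 2→0: ·
e15 deliver 2→0: ·
e16 deliver 2→0: ·
e17 deliver 0→2: 2[foll,b=3,w,p]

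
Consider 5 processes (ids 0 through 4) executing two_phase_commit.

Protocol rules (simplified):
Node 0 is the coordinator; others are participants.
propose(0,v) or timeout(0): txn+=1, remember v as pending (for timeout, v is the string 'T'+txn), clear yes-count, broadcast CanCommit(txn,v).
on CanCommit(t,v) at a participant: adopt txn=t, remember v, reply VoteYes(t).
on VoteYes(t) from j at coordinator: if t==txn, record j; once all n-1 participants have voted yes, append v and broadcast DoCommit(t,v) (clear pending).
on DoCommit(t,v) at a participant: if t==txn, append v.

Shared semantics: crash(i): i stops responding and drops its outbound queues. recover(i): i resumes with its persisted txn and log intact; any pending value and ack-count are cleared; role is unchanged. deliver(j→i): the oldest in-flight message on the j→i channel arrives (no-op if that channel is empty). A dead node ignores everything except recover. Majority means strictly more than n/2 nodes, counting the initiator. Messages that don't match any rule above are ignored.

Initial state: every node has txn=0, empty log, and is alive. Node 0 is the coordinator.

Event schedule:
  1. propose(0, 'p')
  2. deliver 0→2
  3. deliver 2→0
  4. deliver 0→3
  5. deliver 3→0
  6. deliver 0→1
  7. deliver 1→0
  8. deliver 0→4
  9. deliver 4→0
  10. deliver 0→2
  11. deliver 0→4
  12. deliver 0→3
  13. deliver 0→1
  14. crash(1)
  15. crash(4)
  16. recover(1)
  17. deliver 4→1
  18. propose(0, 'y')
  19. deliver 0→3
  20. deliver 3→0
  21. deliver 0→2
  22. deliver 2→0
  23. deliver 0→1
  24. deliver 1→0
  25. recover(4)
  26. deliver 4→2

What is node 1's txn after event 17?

[1] propose(0,'p') → N0(coor t1 [-])
[2] deliver 0→2 → N2(part t1 [-])
[3] deliver 2→0 → ∅
[4] deliver 0→3 → N3(part t1 [-])
[5] deliver 3→0 → ∅
[6] deliver 0→1 → N1(part t1 [-])
[7] deliver 1→0 → ∅
[8] deliver 0→4 → N4(part t1 [-])
[9] deliver 4→0 → N0(coor t1 [p])
[10] deliver 0→2 → N2(part t1 [p])
[11] deliver 0→4 → N4(part t1 [p])
[12] deliver 0→3 → N3(part t1 [p])
[13] deliver 0→1 → N1(part t1 [p])
[14] crash(1) → N1(✗part t1 [p])
[15] crash(4) → N4(✗part t1 [p])
[16] recover(1) → N1(part t1 [p])
[17] deliver 4→1 → ∅

1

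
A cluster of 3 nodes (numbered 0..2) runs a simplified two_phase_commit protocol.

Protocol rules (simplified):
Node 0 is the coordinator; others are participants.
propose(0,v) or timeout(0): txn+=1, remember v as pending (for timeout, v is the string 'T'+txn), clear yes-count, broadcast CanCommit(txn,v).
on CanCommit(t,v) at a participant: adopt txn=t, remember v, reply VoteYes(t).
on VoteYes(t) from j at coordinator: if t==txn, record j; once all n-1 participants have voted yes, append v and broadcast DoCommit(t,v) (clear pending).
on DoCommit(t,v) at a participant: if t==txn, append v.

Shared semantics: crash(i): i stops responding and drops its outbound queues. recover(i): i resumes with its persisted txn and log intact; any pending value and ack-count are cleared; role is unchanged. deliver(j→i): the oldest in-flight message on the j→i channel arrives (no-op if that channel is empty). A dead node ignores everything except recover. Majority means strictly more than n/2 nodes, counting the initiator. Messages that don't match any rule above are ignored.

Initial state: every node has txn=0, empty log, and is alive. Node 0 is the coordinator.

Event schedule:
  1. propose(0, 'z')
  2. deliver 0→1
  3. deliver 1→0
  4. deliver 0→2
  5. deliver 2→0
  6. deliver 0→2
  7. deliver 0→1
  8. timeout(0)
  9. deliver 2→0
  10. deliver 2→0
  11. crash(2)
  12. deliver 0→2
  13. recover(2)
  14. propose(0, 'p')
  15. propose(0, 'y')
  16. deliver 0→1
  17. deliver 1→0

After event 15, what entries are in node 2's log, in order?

z

[1] propose(0,'z') → N0(coor t1 [-])
[2] deliver 0→1 → N1(part t1 [-])
[3] deliver 1→0 → ∅
[4] deliver 0→2 → N2(part t1 [-])
[5] deliver 2→0 → N0(coor t1 [z])
[6] deliver 0→2 → N2(part t1 [z])
[7] deliver 0→1 → N1(part t1 [z])
[8] timeout(0) → N0(coor t2 [z])
[9] deliver 2→0 → ∅
[10] deliver 2→0 → ∅
[11] crash(2) → N2(✗part t1 [z])
[12] deliver 0→2 → ∅
[13] recover(2) → N2(part t1 [z])
[14] propose(0,'p') → N0(coor t3 [z])
[15] propose(0,'y') → N0(coor t4 [z])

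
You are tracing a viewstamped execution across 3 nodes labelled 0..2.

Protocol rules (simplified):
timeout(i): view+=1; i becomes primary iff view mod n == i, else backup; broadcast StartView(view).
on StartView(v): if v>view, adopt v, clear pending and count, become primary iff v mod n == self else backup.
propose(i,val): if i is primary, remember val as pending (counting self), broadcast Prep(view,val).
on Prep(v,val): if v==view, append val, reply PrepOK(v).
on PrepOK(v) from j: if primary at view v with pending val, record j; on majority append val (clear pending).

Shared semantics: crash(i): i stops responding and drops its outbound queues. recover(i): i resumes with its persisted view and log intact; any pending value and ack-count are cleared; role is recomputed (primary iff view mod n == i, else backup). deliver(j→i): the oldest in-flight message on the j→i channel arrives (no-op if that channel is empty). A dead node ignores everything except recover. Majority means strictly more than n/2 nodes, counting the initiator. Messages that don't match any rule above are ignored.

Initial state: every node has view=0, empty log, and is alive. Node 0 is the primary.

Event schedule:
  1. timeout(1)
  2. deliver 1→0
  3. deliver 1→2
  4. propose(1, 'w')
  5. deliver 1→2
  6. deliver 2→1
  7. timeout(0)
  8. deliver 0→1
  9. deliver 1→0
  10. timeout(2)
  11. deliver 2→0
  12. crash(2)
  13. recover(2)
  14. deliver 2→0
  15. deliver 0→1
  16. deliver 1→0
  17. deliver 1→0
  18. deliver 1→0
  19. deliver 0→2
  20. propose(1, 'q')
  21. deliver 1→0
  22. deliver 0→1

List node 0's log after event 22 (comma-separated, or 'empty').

e1 timeout(1): 1[prim,v=1,-]
e2 deliver 1→0: 0[back,v=1,-]
e3 deliver 1→2: 2[back,v=1,-]
e4 propose(1,'w'): ·
e5 deliver 1→2: 2[back,v=1,w]
e6 deliver 2→1: 1[prim,v=1,w]
e7 timeout(0): 0[back,v=2,-]
e8 deliver 0→1: 1[back,v=2,w]
e9 deliver 1→0: ·
e10 timeout(2): 2[prim,v=2,w]
e11 deliver 2→0: ·
e12 crash(2): 2[✗prim,v=2,w]
e13 recover(2): 2[prim,v=2,w]
e14 deliver 2→0: ·
e15 deliver 0→1: ·
e16 deliver 1→0: ·
e17 deliver 1→0: ·
e18 deliver 1→0: ·
e19 deliver 0→2: ·
e20 propose(1,'q'): ·
e21 deliver 1→0: ·
e22 deliver 0→1: ·

empty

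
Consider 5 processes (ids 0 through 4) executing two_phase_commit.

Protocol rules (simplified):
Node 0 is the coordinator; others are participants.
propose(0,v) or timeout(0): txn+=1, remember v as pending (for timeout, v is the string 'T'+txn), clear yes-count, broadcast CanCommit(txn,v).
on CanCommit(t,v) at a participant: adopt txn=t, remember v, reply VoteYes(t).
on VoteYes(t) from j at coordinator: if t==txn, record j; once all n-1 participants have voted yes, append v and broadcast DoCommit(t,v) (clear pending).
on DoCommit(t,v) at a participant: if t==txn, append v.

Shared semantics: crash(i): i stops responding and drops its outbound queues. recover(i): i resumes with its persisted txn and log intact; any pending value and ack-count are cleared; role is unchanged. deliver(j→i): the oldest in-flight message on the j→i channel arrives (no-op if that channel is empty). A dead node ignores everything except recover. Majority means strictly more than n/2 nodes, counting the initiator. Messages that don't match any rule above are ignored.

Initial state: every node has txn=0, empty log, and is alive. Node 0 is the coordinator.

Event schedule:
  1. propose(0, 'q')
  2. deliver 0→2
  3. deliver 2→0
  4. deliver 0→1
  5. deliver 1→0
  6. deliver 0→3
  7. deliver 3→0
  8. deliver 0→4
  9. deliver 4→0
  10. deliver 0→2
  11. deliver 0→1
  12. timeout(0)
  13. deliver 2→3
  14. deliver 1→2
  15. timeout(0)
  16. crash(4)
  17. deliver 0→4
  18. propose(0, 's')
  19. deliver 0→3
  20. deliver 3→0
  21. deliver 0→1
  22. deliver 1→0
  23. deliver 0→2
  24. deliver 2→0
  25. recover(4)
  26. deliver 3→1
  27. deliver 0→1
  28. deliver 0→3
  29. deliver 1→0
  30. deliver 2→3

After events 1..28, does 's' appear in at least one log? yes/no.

no

step 1 propose(0,'q'): 0={coor,t=1,log=-}
step 2 deliver 0→2: 2={part,t=1,log=-}
step 3 deliver 2→0: —
step 4 deliver 0→1: 1={part,t=1,log=-}
step 5 deliver 1→0: —
step 6 deliver 0→3: 3={part,t=1,log=-}
step 7 deliver 3→0: —
step 8 deliver 0→4: 4={part,t=1,log=-}
step 9 deliver 4→0: 0={coor,t=1,log=q}
step 10 deliver 0→2: 2={part,t=1,log=q}
step 11 deliver 0→1: 1={part,t=1,log=q}
step 12 timeout(0): 0={coor,t=2,log=q}
step 13 deliver 2→3: —
step 14 deliver 1→2: —
step 15 timeout(0): 0={coor,t=3,log=q}
step 16 crash(4): 4={✗part,t=1,log=-}
step 17 deliver 0→4: —
step 18 propose(0,'s'): 0={coor,t=4,log=q}
step 19 deliver 0→3: 3={part,t=1,log=q}
step 20 deliver 3→0: —
step 21 deliver 0→1: 1={part,t=2,log=q}
step 22 deliver 1→0: —
step 23 deliver 0→2: 2={part,t=2,log=q}
step 24 deliver 2→0: —
step 25 recover(4): 4={part,t=1,log=-}
step 26 deliver 3→1: —
step 27 deliver 0→1: 1={part,t=3,log=q}
step 28 deliver 0→3: 3={part,t=2,log=q}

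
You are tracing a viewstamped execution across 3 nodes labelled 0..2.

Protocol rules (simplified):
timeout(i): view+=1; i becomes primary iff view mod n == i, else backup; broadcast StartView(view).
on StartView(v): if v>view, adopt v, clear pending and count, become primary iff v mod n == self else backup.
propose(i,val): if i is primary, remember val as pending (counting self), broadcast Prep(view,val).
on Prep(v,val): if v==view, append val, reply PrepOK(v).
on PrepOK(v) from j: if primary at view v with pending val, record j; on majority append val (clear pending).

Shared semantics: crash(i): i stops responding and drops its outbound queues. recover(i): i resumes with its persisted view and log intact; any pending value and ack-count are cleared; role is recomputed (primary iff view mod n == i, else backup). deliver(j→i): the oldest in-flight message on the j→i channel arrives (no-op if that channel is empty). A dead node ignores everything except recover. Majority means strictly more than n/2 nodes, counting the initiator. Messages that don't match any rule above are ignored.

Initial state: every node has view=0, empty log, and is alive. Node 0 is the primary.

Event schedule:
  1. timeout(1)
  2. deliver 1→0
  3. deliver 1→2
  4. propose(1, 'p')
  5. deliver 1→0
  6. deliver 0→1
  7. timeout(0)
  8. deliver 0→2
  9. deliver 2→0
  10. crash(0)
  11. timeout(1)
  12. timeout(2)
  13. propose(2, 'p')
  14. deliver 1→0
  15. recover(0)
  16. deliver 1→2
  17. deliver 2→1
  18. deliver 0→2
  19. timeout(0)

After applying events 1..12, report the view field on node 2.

e1 timeout(1): 1[prim,v=1,-]
e2 deliver 1→0: 0[back,v=1,-]
e3 deliver 1→2: 2[back,v=1,-]
e4 propose(1,'p'): ·
e5 deliver 1→0: 0[back,v=1,p]
e6 deliver 0→1: 1[prim,v=1,p]
e7 timeout(0): 0[back,v=2,p]
e8 deliver 0→2: 2[prim,v=2,-]
e9 deliver 2→0: ·
e10 crash(0): 0[✗back,v=2,p]
e11 timeout(1): 1[back,v=2,p]
e12 timeout(2): 2[back,v=3,-]

3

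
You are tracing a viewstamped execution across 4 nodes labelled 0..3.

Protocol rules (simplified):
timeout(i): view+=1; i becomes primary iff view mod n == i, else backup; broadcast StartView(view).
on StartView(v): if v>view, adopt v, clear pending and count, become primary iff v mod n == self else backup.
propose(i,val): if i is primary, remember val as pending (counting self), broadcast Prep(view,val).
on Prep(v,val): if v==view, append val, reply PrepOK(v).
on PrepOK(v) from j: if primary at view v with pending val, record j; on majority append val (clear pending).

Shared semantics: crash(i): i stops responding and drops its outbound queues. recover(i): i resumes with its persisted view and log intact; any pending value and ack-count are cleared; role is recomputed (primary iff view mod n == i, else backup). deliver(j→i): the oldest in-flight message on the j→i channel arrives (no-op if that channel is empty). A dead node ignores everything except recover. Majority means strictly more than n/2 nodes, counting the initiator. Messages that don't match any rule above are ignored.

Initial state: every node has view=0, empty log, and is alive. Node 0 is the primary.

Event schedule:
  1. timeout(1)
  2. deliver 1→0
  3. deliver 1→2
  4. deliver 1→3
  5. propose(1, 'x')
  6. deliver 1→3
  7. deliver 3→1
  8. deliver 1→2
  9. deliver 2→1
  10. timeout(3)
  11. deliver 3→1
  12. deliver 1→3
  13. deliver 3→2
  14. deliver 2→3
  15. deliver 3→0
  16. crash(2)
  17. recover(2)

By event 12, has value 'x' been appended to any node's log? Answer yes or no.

yes

1. timeout(1):  <1:prim v1 ->
2. deliver 1→0:  <0:back v1 ->
3. deliver 1→2:  <2:back v1 ->
4. deliver 1→3:  <3:back v1 ->
5. propose(1,'x'):  nop
6. deliver 1→3:  <3:back v1 x>
7. deliver 3→1:  nop
8. deliver 1→2:  <2:back v1 x>
9. deliver 2→1:  <1:prim v1 x>
10. timeout(3):  <3:back v2 x>
11. deliver 3→1:  <1:back v2 x>
12. deliver 1→3:  nop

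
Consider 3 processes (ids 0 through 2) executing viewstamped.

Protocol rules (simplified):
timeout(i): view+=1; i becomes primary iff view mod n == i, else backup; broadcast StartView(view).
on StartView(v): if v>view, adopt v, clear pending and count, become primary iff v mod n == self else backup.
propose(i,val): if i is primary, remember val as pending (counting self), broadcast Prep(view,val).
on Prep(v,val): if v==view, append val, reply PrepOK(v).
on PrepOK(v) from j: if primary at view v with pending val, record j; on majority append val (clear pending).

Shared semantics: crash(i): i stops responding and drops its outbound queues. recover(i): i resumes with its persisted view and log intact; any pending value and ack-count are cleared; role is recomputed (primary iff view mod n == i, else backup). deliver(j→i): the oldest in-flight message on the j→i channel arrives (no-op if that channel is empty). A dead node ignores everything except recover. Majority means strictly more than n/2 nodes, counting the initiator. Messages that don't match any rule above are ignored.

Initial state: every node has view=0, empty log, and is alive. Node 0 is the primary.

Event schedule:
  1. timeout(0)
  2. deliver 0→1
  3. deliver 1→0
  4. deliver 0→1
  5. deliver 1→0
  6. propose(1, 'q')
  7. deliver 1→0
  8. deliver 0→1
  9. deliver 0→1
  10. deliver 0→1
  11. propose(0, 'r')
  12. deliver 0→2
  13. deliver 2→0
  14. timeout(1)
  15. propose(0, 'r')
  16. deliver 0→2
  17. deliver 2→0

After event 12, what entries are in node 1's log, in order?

after 1 — timeout(0): n0:back/v1/[-]
after 2 — deliver 0→1: n1:prim/v1/[-]
after 3 — deliver 1→0: ·
after 4 — deliver 0→1: ·
after 5 — deliver 1→0: ·
after 6 — propose(1,'q'): ·
after 7 — deliver 1→0: n0:back/v1/[q]
after 8 — deliver 0→1: n1:prim/v1/[q]
after 9 — deliver 0→1: ·
after 10 — deliver 0→1: ·
after 11 — propose(0,'r'): ·
after 12 — deliver 0→2: n2:back/v1/[-]

q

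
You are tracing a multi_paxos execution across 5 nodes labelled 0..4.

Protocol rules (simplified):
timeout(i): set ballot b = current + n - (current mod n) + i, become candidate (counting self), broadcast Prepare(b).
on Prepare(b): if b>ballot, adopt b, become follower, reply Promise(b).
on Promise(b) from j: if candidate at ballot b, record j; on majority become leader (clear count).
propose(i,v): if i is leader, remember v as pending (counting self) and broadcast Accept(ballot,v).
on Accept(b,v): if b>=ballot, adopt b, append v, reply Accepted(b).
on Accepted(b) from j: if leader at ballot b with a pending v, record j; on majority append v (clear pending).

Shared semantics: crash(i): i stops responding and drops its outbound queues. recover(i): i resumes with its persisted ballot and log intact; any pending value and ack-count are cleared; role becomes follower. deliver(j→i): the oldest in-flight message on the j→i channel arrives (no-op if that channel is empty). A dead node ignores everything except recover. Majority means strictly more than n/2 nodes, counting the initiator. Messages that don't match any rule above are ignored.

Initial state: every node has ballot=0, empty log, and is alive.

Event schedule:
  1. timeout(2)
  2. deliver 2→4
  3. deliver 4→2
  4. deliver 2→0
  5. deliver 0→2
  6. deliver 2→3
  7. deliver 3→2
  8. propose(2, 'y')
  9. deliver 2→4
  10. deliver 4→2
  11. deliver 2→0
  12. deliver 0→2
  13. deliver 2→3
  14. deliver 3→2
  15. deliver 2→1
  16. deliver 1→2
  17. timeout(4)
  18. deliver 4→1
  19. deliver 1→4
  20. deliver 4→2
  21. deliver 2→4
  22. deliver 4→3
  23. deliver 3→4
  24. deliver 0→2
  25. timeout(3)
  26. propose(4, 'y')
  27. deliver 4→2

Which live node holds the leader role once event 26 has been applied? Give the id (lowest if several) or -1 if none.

4

after 1 — timeout(2): n2:cand/b7/[-]
after 2 — deliver 2→4: n4:foll/b7/[-]
after 3 — deliver 4→2: ·
after 4 — deliver 2→0: n0:foll/b7/[-]
after 5 — deliver 0→2: n2:lead/b7/[-]
after 6 — deliver 2→3: n3:foll/b7/[-]
after 7 — deliver 3→2: ·
after 8 — propose(2,'y'): ·
after 9 — deliver 2→4: n4:foll/b7/[y]
after 10 — deliver 4→2: ·
after 11 — deliver 2→0: n0:foll/b7/[y]
after 12 — deliver 0→2: n2:lead/b7/[y]
after 13 — deliver 2→3: n3:foll/b7/[y]
after 14 — deliver 3→2: ·
after 15 — deliver 2→1: n1:foll/b7/[-]
after 16 — deliver 1→2: ·
after 17 — timeout(4): n4:cand/b14/[y]
after 18 — deliver 4→1: n1:foll/b14/[-]
after 19 — deliver 1→4: ·
after 20 — deliver 4→2: n2:foll/b14/[y]
after 21 — deliver 2→4: n4:lead/b14/[y]
after 22 — deliver 4→3: n3:foll/b14/[y]
after 23 — deliver 3→4: ·
after 24 — deliver 0→2: ·
after 25 — timeout(3): n3:cand/b18/[y]
after 26 — propose(4,'y'): ·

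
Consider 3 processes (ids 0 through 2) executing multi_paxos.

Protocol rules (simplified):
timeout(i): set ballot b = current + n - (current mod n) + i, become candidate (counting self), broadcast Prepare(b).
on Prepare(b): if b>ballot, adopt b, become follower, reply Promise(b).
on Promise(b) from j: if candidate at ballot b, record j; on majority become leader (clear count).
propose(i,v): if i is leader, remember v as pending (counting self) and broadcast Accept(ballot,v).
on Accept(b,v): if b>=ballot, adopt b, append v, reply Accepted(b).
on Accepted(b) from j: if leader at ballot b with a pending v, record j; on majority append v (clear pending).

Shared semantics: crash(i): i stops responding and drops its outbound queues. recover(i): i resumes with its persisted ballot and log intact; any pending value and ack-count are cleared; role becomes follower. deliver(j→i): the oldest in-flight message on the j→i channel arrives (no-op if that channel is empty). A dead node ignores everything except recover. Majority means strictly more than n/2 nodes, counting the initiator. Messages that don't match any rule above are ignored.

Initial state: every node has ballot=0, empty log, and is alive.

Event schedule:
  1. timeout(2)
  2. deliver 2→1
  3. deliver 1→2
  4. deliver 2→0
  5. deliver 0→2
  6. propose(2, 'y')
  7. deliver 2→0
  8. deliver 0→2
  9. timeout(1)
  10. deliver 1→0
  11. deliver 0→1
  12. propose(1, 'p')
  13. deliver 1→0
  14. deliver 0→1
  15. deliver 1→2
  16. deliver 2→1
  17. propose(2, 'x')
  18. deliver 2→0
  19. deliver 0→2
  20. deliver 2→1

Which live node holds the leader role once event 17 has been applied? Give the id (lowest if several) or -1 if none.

1

after 1 — timeout(2): n2:cand/b5/[-]
after 2 — deliver 2→1: n1:foll/b5/[-]
after 3 — deliver 1→2: n2:lead/b5/[-]
after 4 — deliver 2→0: n0:foll/b5/[-]
after 5 — deliver 0→2: ·
after 6 — propose(2,'y'): ·
after 7 — deliver 2→0: n0:foll/b5/[y]
after 8 — deliver 0→2: n2:lead/b5/[y]
after 9 — timeout(1): n1:cand/b7/[-]
after 10 — deliver 1→0: n0:foll/b7/[y]
after 11 — deliver 0→1: n1:lead/b7/[-]
after 12 — propose(1,'p'): ·
after 13 — deliver 1→0: n0:foll/b7/[y,p]
after 14 — deliver 0→1: n1:lead/b7/[p]
after 15 — deliver 1→2: n2:foll/b7/[y]
after 16 — deliver 2→1: ·
after 17 — propose(2,'x'): ·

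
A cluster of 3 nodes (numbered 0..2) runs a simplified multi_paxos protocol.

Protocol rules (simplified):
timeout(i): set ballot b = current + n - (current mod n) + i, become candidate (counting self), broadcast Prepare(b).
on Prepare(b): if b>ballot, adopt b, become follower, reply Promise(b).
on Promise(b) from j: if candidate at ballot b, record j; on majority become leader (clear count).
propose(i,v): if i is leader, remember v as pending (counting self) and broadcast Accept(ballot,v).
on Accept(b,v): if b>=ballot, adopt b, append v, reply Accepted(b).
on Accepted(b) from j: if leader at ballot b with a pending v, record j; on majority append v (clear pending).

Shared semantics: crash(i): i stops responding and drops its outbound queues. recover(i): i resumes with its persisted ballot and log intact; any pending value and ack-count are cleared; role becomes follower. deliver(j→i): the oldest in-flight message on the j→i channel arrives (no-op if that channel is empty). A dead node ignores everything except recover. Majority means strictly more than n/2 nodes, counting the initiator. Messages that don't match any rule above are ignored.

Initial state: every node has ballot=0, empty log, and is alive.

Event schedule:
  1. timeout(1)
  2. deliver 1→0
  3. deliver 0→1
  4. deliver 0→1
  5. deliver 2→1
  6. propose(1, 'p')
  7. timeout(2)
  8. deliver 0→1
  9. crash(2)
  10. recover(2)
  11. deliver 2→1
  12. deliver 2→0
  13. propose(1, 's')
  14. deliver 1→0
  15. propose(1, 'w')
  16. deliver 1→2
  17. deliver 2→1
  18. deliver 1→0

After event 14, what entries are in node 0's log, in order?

e1 timeout(1): 1[cand,b=4,-]
e2 deliver 1→0: 0[foll,b=4,-]
e3 deliver 0→1: 1[lead,b=4,-]
e4 deliver 0→1: ·
e5 deliver 2→1: ·
e6 propose(1,'p'): ·
e7 timeout(2): 2[cand,b=5,-]
e8 deliver 0→1: ·
e9 crash(2): 2[✗cand,b=5,-]
e10 recover(2): 2[foll,b=5,-]
e11 deliver 2→1: ·
e12 deliver 2→0: ·
e13 propose(1,'s'): ·
e14 deliver 1→0: 0[foll,b=4,p]

p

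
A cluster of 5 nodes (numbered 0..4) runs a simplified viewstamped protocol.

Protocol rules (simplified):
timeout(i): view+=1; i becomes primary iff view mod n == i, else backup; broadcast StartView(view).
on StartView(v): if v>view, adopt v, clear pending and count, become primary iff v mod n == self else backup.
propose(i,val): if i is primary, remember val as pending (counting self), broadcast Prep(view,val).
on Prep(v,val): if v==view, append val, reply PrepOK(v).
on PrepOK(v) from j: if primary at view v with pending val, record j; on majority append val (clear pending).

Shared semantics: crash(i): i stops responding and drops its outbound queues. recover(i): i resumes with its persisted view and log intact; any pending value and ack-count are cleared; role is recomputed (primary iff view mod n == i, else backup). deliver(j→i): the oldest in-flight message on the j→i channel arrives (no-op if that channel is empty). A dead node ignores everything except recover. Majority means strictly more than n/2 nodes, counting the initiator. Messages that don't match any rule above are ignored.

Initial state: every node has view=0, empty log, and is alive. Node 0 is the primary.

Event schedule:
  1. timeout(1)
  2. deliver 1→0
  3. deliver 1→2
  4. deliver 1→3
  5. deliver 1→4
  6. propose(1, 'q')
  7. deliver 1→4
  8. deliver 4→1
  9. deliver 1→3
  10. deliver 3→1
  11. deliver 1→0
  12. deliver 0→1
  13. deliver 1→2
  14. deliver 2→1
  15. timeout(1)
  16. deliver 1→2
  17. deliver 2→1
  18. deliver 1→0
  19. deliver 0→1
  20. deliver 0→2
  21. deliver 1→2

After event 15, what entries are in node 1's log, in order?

[1] timeout(1) → N1(prim v1 [-])
[2] deliver 1→0 → N0(back v1 [-])
[3] deliver 1→2 → N2(back v1 [-])
[4] deliver 1→3 → N3(back v1 [-])
[5] deliver 1→4 → N4(back v1 [-])
[6] propose(1,'q') → ∅
[7] deliver 1→4 → N4(back v1 [q])
[8] deliver 4→1 → ∅
[9] deliver 1→3 → N3(back v1 [q])
[10] deliver 3→1 → N1(prim v1 [q])
[11] deliver 1→0 → N0(back v1 [q])
[12] deliver 0→1 → ∅
[13] deliver 1→2 → N2(back v1 [q])
[14] deliver 2→1 → ∅
[15] timeout(1) → N1(back v2 [q])

q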